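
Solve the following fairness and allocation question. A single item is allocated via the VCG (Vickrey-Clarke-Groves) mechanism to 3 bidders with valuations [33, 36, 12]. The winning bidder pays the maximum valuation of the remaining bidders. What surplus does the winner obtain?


Step 1: The winner is the agent with the highest value: agent 1 with value 36
Step 2: Values of other agents: [33, 12]
Step 3: VCG payment = max of others' values = 33
Step 4: Surplus = 36 - 33 = 3

3


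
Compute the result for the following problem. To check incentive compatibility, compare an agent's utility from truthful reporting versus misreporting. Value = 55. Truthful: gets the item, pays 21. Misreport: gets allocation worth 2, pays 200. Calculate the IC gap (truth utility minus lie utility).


Step 1: U(truth) = value - payment = 55 - 21 = 34
Step 2: U(lie) = allocation - payment = 2 - 200 = -198
Step 3: IC gap = 34 - (-198) = 232

232


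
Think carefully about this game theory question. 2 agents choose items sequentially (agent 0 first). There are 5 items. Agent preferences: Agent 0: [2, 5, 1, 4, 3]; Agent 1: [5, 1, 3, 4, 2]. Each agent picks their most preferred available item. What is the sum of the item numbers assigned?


Step 1: Agent 0 picks item 2
Step 2: Agent 1 picks item 5
Step 3: Sum = 2 + 5 = 7

7


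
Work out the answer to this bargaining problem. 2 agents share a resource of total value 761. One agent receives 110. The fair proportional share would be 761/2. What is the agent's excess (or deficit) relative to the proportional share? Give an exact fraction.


Step 1: Proportional share = 761/2
Step 2: Agent's actual allocation = 110
Step 3: Excess = 110 - 761/2 = -541/2

-541/2


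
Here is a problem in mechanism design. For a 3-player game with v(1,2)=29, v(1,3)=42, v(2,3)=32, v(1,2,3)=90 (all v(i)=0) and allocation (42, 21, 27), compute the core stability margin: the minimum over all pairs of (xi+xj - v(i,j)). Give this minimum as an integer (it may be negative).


Step 1: Slack for coalition (1,2): x1+x2 - v12 = 63 - 29 = 34
Step 2: Slack for coalition (1,3): x1+x3 - v13 = 69 - 42 = 27
Step 3: Slack for coalition (2,3): x2+x3 - v23 = 48 - 32 = 16
Step 4: Minimum slack = min(34, 27, 16) = 16, attained by (2,3); no pair can gain by deviating, so the allocation is in the core

16


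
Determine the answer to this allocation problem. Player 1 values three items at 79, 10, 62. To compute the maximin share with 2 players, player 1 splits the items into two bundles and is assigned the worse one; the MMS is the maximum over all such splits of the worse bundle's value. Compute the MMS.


Step 1: Item values = 79, 10, 62
Step 2: Enumerate all 2-bundle partitions and take the smaller bundle:
  Partition 1: {79} vs {10,62} -> bundles 79, 72; min = 72
  Partition 2: {10} vs {79,62} -> bundles 10, 141; min = 10
  Partition 3: {62} vs {79,10} -> bundles 62, 89; min = 62
Step 3: MMS = max(72, 10, 62) = 72

72


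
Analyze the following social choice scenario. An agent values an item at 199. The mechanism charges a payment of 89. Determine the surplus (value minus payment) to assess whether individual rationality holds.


Step 1: Surplus = value - payment = 199 - 89 = 110
Step 2: IR is satisfied (surplus >= 0)

110


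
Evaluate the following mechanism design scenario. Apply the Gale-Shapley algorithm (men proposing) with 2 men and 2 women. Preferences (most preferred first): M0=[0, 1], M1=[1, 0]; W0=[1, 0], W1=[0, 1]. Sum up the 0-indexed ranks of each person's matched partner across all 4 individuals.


Step 1: Run Gale-Shapley (men propose, women hold best offer):
  M0 proposes to W0; she accepts
  M1 proposes to W1; she accepts
Step 2: Final matching: W0-M0, W1-M1
Step 3: 0-indexed ranks (man's rank of his match, then woman's): 0 + 1 + 0 + 1
Step 4: Total rank sum = 2

2


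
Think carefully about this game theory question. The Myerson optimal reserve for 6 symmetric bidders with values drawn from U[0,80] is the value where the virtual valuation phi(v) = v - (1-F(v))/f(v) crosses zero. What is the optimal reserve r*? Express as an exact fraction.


Step 1: For U[0,80], F(v) = v/80 and f(v) = 1/80
Step 2: phi(v) = v - (1 - v/80)/(1/80) = v - (80 - v) = 2v - 80
Step 3: Set phi(r*) = 0: 2r* - 80 = 0
Step 4: r* = 80/2 = 40 (the number of bidders n = 6 does not enter)

40


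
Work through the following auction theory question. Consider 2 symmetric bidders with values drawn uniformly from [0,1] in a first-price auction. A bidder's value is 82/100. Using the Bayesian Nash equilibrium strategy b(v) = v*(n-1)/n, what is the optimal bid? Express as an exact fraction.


Step 1: The symmetric BNE bidding function is b(v) = v * (n-1) / n
Step 2: Substitute v = 41/50 and n = 2
Step 3: b = 41/50 * 1/2
Step 4: b = 41/100

41/100


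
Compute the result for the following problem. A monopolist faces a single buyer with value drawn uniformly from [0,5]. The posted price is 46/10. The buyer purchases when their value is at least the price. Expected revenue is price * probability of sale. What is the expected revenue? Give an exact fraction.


Step 1: Posted price r = 23/5, value support [0,5]
Step 2: P(v >= r) = (5 - 23/5)/5 = 2/25
Step 3: Expected revenue = r * P(v >= r) = 23/5 * 2/25
Step 4: Revenue = 46/125

46/125


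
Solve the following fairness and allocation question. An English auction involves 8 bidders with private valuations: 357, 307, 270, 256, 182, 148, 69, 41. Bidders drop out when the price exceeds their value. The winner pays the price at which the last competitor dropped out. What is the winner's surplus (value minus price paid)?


Step 1: Identify the highest value: 357
Step 2: Identify the second-highest value: 307
Step 3: The final price = second-highest value = 307
Step 4: Surplus = 357 - 307 = 50

50


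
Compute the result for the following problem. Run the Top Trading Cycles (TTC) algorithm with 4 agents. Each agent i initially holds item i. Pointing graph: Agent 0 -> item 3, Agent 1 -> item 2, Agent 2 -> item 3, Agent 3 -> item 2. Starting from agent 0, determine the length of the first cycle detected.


Step 1: Trace the pointer graph from agent 0: 0 -> 3 -> 2 -> 3
Step 2: A cycle is detected when we revisit agent 3
Step 3: The cycle is: 3 -> 2 -> 3
Step 4: Cycle length = 2

2


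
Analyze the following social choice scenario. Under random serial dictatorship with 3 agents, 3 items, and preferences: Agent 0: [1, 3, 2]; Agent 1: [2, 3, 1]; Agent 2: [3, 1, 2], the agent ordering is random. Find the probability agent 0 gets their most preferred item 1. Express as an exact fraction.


Step 1: Agent 0 wants item 1
Step 2: There are 6 possible orderings of agents
Step 3: In 6 orderings, agent 0 gets item 1
Step 4: Probability = 6/6 = 1

1


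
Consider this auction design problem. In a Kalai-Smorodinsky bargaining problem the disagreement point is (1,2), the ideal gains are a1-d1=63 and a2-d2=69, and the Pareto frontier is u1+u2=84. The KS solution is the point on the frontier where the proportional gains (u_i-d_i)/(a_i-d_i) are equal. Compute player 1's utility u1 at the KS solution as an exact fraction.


Step 1: At the KS point, (u1-d1)/r1 = (u2-d2)/r2 = t and u1+u2 = 84
Step 2: u1 = d1 + r1*t and u2 = d2 + r2*t, so (d1 + r1*t) + (d2 + r2*t) = 84
Step 3: t = (84 - 1 - 2)/(63 + 69) = 81/132 = 27/44
Step 4: u1 = d1 + r1*t = 1 + 63 * 27/44 = 1745/44
Step 5: (Check: u2 = d2 + r2*t = 1951/44; u1+u2 = 1745/44 + 1951/44 = 84, on the frontier.)

1745/44


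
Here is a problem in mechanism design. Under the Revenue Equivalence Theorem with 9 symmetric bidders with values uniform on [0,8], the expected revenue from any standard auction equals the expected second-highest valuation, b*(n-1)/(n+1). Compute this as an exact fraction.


Step 1: By Revenue Equivalence, expected revenue = b*(n-1)/(n+1)
Step 2: Substituting n = 9, b = 8
Step 3: Revenue = 8*(9-1)/(9+1) = 8*8/10
Step 4: Revenue = 64/10 = 32/5

32/5


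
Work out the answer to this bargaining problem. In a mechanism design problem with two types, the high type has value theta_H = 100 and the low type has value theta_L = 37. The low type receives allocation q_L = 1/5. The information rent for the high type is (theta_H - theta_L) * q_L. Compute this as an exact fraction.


Step 1: theta_H - theta_L = 100 - 37 = 63
Step 2: Information rent = (theta_H - theta_L) * q_L
Step 3: = 63 * 1/5
Step 4: = 63/5

63/5


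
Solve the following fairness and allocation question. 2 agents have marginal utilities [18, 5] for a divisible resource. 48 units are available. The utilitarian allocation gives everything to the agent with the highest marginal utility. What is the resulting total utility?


Step 1: The marginal utilities are [18, 5]
Step 2: The highest marginal utility is 18
Step 3: All 48 units go to that agent
Step 4: Total utility = 18 * 48 = 864

864


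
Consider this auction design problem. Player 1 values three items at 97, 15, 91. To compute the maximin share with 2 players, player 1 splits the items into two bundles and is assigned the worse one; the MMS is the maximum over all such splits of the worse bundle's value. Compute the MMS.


Step 1: Item values = 97, 15, 91
Step 2: Enumerate all 2-bundle partitions and take the smaller bundle:
  Partition 1: {97} vs {15,91} -> bundles 97, 106; min = 97
  Partition 2: {15} vs {97,91} -> bundles 15, 188; min = 15
  Partition 3: {91} vs {97,15} -> bundles 91, 112; min = 91
Step 3: MMS = max(97, 15, 91) = 97

97


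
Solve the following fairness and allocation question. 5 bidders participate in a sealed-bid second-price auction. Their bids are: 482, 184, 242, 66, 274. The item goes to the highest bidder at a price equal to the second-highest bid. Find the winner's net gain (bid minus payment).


Step 1: Sort bids in descending order: 482, 274, 242, 184, 66
Step 2: The winning bid is the highest: 482
Step 3: The payment equals the second-highest bid: 274
Step 4: Surplus = winner's bid - payment = 482 - 274 = 208

208


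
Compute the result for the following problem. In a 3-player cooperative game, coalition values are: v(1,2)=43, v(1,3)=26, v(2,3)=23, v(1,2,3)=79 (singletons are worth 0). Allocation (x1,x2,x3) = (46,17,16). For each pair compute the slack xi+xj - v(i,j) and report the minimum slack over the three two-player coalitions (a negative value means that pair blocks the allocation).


Step 1: Slack for coalition (1,2): x1+x2 - v12 = 63 - 43 = 20
Step 2: Slack for coalition (1,3): x1+x3 - v13 = 62 - 26 = 36
Step 3: Slack for coalition (2,3): x2+x3 - v23 = 33 - 23 = 10
Step 4: Minimum slack = min(20, 36, 10) = 10, attained by (2,3); no pair can gain by deviating, so the allocation is in the core

10


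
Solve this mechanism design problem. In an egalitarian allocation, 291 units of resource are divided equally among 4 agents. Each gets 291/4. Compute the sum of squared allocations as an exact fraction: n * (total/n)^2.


Step 1: Each agent's share = 291/4
Step 2: Square of each share = (291/4)^2 = 84681/16
Step 3: Sum of squares = 4 * 84681/16 = 84681/4

84681/4


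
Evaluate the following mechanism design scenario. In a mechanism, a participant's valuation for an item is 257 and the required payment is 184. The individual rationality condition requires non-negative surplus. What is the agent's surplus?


Step 1: Surplus = value - payment = 257 - 184 = 73
Step 2: IR is satisfied (surplus >= 0)

73


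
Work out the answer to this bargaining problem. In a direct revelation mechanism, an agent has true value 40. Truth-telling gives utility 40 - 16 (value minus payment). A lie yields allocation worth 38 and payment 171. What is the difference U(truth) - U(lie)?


Step 1: U(truth) = value - payment = 40 - 16 = 24
Step 2: U(lie) = allocation - payment = 38 - 171 = -133
Step 3: IC gap = 24 - (-133) = 157

157


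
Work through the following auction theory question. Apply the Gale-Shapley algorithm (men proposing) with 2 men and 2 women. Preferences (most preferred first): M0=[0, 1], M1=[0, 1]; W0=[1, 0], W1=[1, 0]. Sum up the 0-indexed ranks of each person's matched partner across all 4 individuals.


Step 1: Run Gale-Shapley (men propose, women hold best offer):
  M0 proposes to W0; she accepts
  M1 proposes to W0; she switches from M0
  M0 proposes to W1; she accepts
Step 2: Final matching: W0-M1, W1-M0
Step 3: 0-indexed ranks (man's rank of his match, then woman's): 0 + 0 + 1 + 1
Step 4: Total rank sum = 2

2


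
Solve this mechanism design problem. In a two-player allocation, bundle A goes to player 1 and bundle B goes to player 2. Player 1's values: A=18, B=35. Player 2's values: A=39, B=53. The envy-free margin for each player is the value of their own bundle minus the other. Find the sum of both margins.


Step 1: Player 1's margin = v1(A) - v1(B) = 18 - 35 = -17
Step 2: Player 2's margin = v2(B) - v2(A) = 53 - 39 = 14
Step 3: Total margin = -17 + 14 = -3

-3


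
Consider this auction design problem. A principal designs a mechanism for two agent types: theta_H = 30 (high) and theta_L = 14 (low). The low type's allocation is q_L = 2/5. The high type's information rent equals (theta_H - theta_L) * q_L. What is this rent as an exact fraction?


Step 1: theta_H - theta_L = 30 - 14 = 16
Step 2: Information rent = (theta_H - theta_L) * q_L
Step 3: = 16 * 2/5
Step 4: = 32/5

32/5


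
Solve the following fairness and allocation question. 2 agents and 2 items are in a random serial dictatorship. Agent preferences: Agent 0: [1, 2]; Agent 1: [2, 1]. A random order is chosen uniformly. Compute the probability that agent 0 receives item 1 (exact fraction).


Step 1: Agent 0 wants item 1
Step 2: There are 2 possible orderings of agents
Step 3: In 2 orderings, agent 0 gets item 1
Step 4: Probability = 2/2 = 1

1


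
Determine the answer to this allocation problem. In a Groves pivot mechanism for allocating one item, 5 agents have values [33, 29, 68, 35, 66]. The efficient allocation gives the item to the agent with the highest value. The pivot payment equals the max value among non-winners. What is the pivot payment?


Step 1: The efficient winner is agent 2 with value 68
Step 2: Other agents' values: [33, 29, 35, 66]
Step 3: Pivot payment = max(others) = 66
Step 4: The winner pays 66

66


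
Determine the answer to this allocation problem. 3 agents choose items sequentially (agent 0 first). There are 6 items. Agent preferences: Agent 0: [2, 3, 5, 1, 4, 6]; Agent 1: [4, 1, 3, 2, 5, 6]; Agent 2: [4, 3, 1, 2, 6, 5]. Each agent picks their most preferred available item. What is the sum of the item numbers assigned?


Step 1: Agent 0 picks item 2
Step 2: Agent 1 picks item 4
Step 3: Agent 2 picks item 3
Step 4: Sum = 2 + 4 + 3 = 9

9


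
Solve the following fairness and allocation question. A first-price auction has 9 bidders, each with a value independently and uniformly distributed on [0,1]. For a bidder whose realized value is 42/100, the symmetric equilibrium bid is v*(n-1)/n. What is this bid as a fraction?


Step 1: The symmetric BNE bidding function is b(v) = v * (n-1) / n
Step 2: Substitute v = 21/50 and n = 9
Step 3: b = 21/50 * 8/9
Step 4: b = 28/75

28/75


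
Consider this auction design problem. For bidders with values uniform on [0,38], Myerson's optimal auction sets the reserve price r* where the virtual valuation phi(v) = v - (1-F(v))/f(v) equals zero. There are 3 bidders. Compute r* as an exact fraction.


Step 1: For U[0,38], F(v) = v/38 and f(v) = 1/38
Step 2: phi(v) = v - (1 - v/38)/(1/38) = v - (38 - v) = 2v - 38
Step 3: Set phi(r*) = 0: 2r* - 38 = 0
Step 4: r* = 38/2 = 19 (the number of bidders n = 3 does not enter)

19


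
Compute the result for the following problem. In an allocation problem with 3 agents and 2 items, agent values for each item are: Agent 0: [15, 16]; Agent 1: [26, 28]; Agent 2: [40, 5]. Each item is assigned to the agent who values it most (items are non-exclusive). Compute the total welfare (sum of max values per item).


Step 1: For each item, find the maximum value among all agents.
Step 2: Item 0 -> Agent 2 (value 40)
Step 3: Item 1 -> Agent 1 (value 28)
Step 4: Total welfare = 40 + 28 = 68

68


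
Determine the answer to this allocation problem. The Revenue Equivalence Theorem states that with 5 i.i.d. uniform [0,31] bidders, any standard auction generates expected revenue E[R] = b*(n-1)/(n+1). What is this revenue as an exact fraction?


Step 1: By Revenue Equivalence, expected revenue = b*(n-1)/(n+1)
Step 2: Substituting n = 5, b = 31
Step 3: Revenue = 31*(5-1)/(5+1) = 31*4/6
Step 4: Revenue = 124/6 = 62/3

62/3


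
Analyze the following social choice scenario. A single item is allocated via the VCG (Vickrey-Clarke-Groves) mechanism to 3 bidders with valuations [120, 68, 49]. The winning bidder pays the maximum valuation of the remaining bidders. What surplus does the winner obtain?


Step 1: The winner is the agent with the highest value: agent 0 with value 120
Step 2: Values of other agents: [68, 49]
Step 3: VCG payment = max of others' values = 68
Step 4: Surplus = 120 - 68 = 52

52


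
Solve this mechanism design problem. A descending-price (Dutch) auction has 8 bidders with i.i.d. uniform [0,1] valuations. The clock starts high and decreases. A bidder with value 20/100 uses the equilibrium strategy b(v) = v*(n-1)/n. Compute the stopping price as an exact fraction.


Step 1: Dutch auctions are strategically equivalent to first-price auctions
Step 2: The equilibrium bid is b(v) = v*(n-1)/n
Step 3: b = 1/5 * 7/8
Step 4: b = 7/40

7/40


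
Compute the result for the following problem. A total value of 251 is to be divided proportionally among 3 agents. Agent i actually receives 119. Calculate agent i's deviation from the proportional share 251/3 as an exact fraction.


Step 1: Proportional share = 251/3
Step 2: Agent's actual allocation = 119
Step 3: Excess = 119 - 251/3 = 106/3

106/3


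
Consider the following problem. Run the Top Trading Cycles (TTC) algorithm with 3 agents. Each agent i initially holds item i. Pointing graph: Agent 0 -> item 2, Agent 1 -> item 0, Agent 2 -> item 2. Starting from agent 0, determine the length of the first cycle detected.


Step 1: Trace the pointer graph from agent 0: 0 -> 2 -> 2
Step 2: A cycle is detected when we revisit agent 2
Step 3: The cycle is: 2 -> 2
Step 4: Cycle length = 1

1


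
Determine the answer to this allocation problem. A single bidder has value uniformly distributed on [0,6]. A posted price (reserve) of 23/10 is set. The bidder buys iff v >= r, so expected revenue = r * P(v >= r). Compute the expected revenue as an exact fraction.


Step 1: Posted price r = 23/10, value support [0,6]
Step 2: P(v >= r) = (6 - 23/10)/6 = 37/60
Step 3: Expected revenue = r * P(v >= r) = 23/10 * 37/60
Step 4: Revenue = 851/600

851/600


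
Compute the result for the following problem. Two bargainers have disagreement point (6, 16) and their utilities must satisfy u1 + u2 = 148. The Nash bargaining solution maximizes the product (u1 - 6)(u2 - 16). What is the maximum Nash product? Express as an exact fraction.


Step 1: The Nash solution splits surplus symmetrically above the disagreement point
Step 2: u1 = (total + d1 - d2)/2 = (148 + 6 - 16)/2 = 69
Step 3: u2 = (total - d1 + d2)/2 = (148 - 6 + 16)/2 = 79
Step 4: Nash product = (69 - 6) * (79 - 16)
Step 5: = 63 * 63 = 3969

3969


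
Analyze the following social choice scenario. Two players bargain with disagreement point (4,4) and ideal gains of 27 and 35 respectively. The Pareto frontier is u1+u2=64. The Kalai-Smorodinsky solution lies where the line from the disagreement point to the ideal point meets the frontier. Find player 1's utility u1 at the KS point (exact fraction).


Step 1: At the KS point, (u1-d1)/r1 = (u2-d2)/r2 = t and u1+u2 = 64
Step 2: u1 = d1 + r1*t and u2 = d2 + r2*t, so (d1 + r1*t) + (d2 + r2*t) = 64
Step 3: t = (64 - 4 - 4)/(27 + 35) = 56/62 = 28/31
Step 4: u1 = d1 + r1*t = 4 + 27 * 28/31 = 880/31
Step 5: (Check: u2 = d2 + r2*t = 1104/31; u1+u2 = 880/31 + 1104/31 = 64, on the frontier.)

880/31


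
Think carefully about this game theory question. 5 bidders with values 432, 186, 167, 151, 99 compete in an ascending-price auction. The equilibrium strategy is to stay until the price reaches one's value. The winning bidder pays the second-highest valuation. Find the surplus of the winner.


Step 1: Identify the highest value: 432
Step 2: Identify the second-highest value: 186
Step 3: The final price = second-highest value = 186
Step 4: Surplus = 432 - 186 = 246

246


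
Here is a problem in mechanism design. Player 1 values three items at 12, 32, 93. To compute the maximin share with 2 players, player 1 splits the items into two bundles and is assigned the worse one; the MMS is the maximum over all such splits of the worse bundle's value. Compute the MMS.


Step 1: Item values = 12, 32, 93
Step 2: Enumerate all 2-bundle partitions and take the smaller bundle:
  Partition 1: {12} vs {32,93} -> bundles 12, 125; min = 12
  Partition 2: {32} vs {12,93} -> bundles 32, 105; min = 32
  Partition 3: {93} vs {12,32} -> bundles 93, 44; min = 44
Step 3: MMS = max(12, 32, 44) = 44

44


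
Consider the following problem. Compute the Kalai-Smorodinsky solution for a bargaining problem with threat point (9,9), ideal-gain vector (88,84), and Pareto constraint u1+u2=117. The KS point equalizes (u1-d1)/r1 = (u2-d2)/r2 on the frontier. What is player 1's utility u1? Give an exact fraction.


Step 1: At the KS point, (u1-d1)/r1 = (u2-d2)/r2 = t and u1+u2 = 117
Step 2: u1 = d1 + r1*t and u2 = d2 + r2*t, so (d1 + r1*t) + (d2 + r2*t) = 117
Step 3: t = (117 - 9 - 9)/(88 + 84) = 99/172
Step 4: u1 = d1 + r1*t = 9 + 88 * 99/172 = 2565/43
Step 5: (Check: u2 = d2 + r2*t = 2466/43; u1+u2 = 2565/43 + 2466/43 = 117, on the frontier.)

2565/43


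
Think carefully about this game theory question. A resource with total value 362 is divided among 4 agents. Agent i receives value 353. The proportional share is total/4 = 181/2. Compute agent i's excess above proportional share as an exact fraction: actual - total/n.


Step 1: Proportional share = 362/4 = 181/2
Step 2: Agent's actual allocation = 353
Step 3: Excess = 353 - 181/2 = 525/2

525/2


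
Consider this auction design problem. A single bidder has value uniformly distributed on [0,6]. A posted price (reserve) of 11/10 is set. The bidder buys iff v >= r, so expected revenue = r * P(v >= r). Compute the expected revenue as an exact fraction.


Step 1: Posted price r = 11/10, value support [0,6]
Step 2: P(v >= r) = (6 - 11/10)/6 = 49/60
Step 3: Expected revenue = r * P(v >= r) = 11/10 * 49/60
Step 4: Revenue = 539/600

539/600


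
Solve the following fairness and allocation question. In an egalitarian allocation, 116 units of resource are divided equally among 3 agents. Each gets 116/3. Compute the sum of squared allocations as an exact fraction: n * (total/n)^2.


Step 1: Each agent's share = 116/3
Step 2: Square of each share = (116/3)^2 = 13456/9
Step 3: Sum of squares = 3 * 13456/9 = 13456/3

13456/3


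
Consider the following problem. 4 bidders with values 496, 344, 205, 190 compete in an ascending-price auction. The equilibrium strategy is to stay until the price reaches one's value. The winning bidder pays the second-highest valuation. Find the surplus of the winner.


Step 1: Identify the highest value: 496
Step 2: Identify the second-highest value: 344
Step 3: The final price = second-highest value = 344
Step 4: Surplus = 496 - 344 = 152

152


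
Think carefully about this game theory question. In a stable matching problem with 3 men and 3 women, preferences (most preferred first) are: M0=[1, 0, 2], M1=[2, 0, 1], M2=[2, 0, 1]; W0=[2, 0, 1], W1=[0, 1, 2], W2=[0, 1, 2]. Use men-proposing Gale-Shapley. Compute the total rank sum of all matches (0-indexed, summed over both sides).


Step 1: Run Gale-Shapley (men propose, women hold best offer):
  M0 proposes to W1; she accepts
  M1 proposes to W2; she accepts
  M2 proposes to W2; rejected
  M2 proposes to W0; she accepts
Step 2: Final matching: W0-M2, W1-M0, W2-M1
Step 3: 0-indexed ranks (man's rank of his match, then woman's): 1 + 0 + 0 + 0 + 0 + 1
Step 4: Total rank sum = 2

2


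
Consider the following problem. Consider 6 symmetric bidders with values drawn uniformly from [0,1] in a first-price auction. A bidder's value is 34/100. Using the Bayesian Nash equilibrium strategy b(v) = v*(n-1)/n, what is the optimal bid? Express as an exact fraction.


Step 1: The symmetric BNE bidding function is b(v) = v * (n-1) / n
Step 2: Substitute v = 17/50 and n = 6
Step 3: b = 17/50 * 5/6
Step 4: b = 17/60

17/60


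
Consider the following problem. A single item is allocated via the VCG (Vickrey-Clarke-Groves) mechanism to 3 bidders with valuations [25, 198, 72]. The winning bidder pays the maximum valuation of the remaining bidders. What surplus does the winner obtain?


Step 1: The winner is the agent with the highest value: agent 1 with value 198
Step 2: Values of other agents: [25, 72]
Step 3: VCG payment = max of others' values = 72
Step 4: Surplus = 198 - 72 = 126

126


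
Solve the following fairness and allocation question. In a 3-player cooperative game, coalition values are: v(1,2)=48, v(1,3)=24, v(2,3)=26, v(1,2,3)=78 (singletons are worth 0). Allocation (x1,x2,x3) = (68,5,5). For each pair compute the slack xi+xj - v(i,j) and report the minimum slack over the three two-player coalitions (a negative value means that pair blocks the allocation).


Step 1: Slack for coalition (1,2): x1+x2 - v12 = 73 - 48 = 25
Step 2: Slack for coalition (1,3): x1+x3 - v13 = 73 - 24 = 49
Step 3: Slack for coalition (2,3): x2+x3 - v23 = 10 - 26 = -16
Step 4: Minimum slack = min(25, 49, -16) = -16, attained by (2,3); coalition (2,3) can block (slack < 0), so the allocation is not in the core

-16


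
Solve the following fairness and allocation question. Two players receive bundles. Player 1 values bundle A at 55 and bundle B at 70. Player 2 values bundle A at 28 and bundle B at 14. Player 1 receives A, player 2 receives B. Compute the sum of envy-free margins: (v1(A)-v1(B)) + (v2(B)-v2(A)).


Step 1: Player 1's margin = v1(A) - v1(B) = 55 - 70 = -15
Step 2: Player 2's margin = v2(B) - v2(A) = 14 - 28 = -14
Step 3: Total margin = -15 + -14 = -29

-29


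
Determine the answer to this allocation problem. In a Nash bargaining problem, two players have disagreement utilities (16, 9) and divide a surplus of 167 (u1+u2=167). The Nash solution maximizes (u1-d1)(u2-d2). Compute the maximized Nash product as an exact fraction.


Step 1: The Nash solution splits surplus symmetrically above the disagreement point
Step 2: u1 = (total + d1 - d2)/2 = (167 + 16 - 9)/2 = 87
Step 3: u2 = (total - d1 + d2)/2 = (167 - 16 + 9)/2 = 80
Step 4: Nash product = (87 - 16) * (80 - 9)
Step 5: = 71 * 71 = 5041

5041


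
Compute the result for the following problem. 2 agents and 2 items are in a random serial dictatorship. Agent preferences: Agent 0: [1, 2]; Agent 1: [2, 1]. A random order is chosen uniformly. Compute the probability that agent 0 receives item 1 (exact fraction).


Step 1: Agent 0 wants item 1
Step 2: There are 2 possible orderings of agents
Step 3: In 2 orderings, agent 0 gets item 1
Step 4: Probability = 2/2 = 1

1


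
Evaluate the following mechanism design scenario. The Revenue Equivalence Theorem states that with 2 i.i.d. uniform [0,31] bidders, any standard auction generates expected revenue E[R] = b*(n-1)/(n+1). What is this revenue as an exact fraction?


Step 1: By Revenue Equivalence, expected revenue = b*(n-1)/(n+1)
Step 2: Substituting n = 2, b = 31
Step 3: Revenue = 31*(2-1)/(2+1) = 31*1/3
Step 4: Revenue = 31/3

31/3


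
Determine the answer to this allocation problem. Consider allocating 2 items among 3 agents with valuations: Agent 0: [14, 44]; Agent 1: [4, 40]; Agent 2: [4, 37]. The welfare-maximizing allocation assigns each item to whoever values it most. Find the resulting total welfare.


Step 1: For each item, find the maximum value among all agents.
Step 2: Item 0 -> Agent 0 (value 14)
Step 3: Item 1 -> Agent 0 (value 44)
Step 4: Total welfare = 14 + 44 = 58

58


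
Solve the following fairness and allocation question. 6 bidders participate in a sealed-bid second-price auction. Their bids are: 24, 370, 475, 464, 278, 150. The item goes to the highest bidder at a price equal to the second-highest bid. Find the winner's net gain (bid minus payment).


Step 1: Sort bids in descending order: 475, 464, 370, 278, 150, 24
Step 2: The winning bid is the highest: 475
Step 3: The payment equals the second-highest bid: 464
Step 4: Surplus = winner's bid - payment = 475 - 464 = 11

11


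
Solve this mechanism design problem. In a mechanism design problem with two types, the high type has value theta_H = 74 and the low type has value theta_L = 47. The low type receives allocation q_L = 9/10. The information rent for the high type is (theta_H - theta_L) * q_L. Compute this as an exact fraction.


Step 1: theta_H - theta_L = 74 - 47 = 27
Step 2: Information rent = (theta_H - theta_L) * q_L
Step 3: = 27 * 9/10
Step 4: = 243/10

243/10


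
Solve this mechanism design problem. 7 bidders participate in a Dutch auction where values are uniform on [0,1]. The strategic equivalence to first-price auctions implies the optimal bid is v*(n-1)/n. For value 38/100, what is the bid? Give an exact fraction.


Step 1: Dutch auctions are strategically equivalent to first-price auctions
Step 2: The equilibrium bid is b(v) = v*(n-1)/n
Step 3: b = 19/50 * 6/7
Step 4: b = 57/175

57/175


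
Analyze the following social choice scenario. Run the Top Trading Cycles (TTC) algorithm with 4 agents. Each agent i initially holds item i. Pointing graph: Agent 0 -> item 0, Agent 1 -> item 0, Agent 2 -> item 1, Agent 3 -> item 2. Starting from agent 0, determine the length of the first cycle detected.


Step 1: Trace the pointer graph from agent 0: 0 -> 0
Step 2: A cycle is detected when we revisit agent 0
Step 3: The cycle is: 0 -> 0
Step 4: Cycle length = 1

1


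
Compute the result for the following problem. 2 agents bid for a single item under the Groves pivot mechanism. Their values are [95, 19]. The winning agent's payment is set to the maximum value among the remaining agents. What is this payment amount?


Step 1: The efficient winner is agent 0 with value 95
Step 2: Other agents' values: [19]
Step 3: Pivot payment = max(others) = 19
Step 4: The winner pays 19

19


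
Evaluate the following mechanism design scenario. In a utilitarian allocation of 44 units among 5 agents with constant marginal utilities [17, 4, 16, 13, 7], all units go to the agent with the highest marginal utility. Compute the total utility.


Step 1: The marginal utilities are [17, 4, 16, 13, 7]
Step 2: The highest marginal utility is 17
Step 3: All 44 units go to that agent
Step 4: Total utility = 17 * 44 = 748

748


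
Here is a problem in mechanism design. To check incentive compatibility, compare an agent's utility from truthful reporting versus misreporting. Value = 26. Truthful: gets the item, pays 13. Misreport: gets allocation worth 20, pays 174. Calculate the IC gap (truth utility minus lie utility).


Step 1: U(truth) = value - payment = 26 - 13 = 13
Step 2: U(lie) = allocation - payment = 20 - 174 = -154
Step 3: IC gap = 13 - (-154) = 167

167


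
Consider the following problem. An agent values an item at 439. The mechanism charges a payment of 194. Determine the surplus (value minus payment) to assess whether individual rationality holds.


Step 1: Surplus = value - payment = 439 - 194 = 245
Step 2: IR is satisfied (surplus >= 0)

245


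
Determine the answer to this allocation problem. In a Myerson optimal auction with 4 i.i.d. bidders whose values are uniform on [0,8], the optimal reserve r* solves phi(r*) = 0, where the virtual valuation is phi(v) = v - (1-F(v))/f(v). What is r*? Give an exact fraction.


Step 1: For U[0,8], F(v) = v/8 and f(v) = 1/8
Step 2: phi(v) = v - (1 - v/8)/(1/8) = v - (8 - v) = 2v - 8
Step 3: Set phi(r*) = 0: 2r* - 8 = 0
Step 4: r* = 8/2 = 4 (the number of bidders n = 4 does not enter)

4


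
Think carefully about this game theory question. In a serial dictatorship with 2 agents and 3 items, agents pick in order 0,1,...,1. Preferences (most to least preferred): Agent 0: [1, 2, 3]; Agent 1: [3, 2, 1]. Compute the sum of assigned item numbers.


Step 1: Agent 0 picks item 1
Step 2: Agent 1 picks item 3
Step 3: Sum = 1 + 3 = 4

4


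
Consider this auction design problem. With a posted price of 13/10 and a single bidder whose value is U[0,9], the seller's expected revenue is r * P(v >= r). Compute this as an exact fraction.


Step 1: Posted price r = 13/10, value support [0,9]
Step 2: P(v >= r) = (9 - 13/10)/9 = 77/90
Step 3: Expected revenue = r * P(v >= r) = 13/10 * 77/90
Step 4: Revenue = 1001/900

1001/900


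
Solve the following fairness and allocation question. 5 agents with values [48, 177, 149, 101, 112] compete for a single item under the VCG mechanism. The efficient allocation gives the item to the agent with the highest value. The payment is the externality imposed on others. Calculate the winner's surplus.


Step 1: The winner is the agent with the highest value: agent 1 with value 177
Step 2: Values of other agents: [48, 149, 101, 112]
Step 3: VCG payment = max of others' values = 149
Step 4: Surplus = 177 - 149 = 28

28


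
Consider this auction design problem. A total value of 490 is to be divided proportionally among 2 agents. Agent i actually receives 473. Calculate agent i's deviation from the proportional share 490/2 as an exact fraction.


Step 1: Proportional share = 490/2 = 245
Step 2: Agent's actual allocation = 473
Step 3: Excess = 473 - 245 = 228

228


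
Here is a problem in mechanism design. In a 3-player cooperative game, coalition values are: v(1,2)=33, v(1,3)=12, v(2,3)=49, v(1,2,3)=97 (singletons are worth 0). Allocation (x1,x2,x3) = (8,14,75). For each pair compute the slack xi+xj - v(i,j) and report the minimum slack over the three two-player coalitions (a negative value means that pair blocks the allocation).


Step 1: Slack for coalition (1,2): x1+x2 - v12 = 22 - 33 = -11
Step 2: Slack for coalition (1,3): x1+x3 - v13 = 83 - 12 = 71
Step 3: Slack for coalition (2,3): x2+x3 - v23 = 89 - 49 = 40
Step 4: Minimum slack = min(-11, 71, 40) = -11, attained by (1,2); coalition (1,2) can block (slack < 0), so the allocation is not in the core

-11


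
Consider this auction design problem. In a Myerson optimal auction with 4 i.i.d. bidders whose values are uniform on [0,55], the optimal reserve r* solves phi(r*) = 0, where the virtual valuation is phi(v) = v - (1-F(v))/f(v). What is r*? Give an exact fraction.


Step 1: For U[0,55], F(v) = v/55 and f(v) = 1/55
Step 2: phi(v) = v - (1 - v/55)/(1/55) = v - (55 - v) = 2v - 55
Step 3: Set phi(r*) = 0: 2r* - 55 = 0
Step 4: r* = 55/2 (the number of bidders n = 4 does not enter)

55/2


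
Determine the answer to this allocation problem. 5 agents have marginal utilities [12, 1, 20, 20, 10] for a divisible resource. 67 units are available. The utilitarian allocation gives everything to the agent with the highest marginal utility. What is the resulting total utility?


Step 1: The marginal utilities are [12, 1, 20, 20, 10]
Step 2: The highest marginal utility is 20
Step 3: All 67 units go to that agent
Step 4: Total utility = 20 * 67 = 1340

1340


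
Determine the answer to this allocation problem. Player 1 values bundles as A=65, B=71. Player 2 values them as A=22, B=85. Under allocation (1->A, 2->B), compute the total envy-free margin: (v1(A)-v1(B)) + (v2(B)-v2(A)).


Step 1: Player 1's margin = v1(A) - v1(B) = 65 - 71 = -6
Step 2: Player 2's margin = v2(B) - v2(A) = 85 - 22 = 63
Step 3: Total margin = -6 + 63 = 57

57


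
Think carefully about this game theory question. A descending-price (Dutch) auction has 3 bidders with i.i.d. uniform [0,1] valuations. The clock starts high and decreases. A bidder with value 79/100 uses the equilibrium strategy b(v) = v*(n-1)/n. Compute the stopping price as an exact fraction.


Step 1: Dutch auctions are strategically equivalent to first-price auctions
Step 2: The equilibrium bid is b(v) = v*(n-1)/n
Step 3: b = 79/100 * 2/3
Step 4: b = 79/150

79/150


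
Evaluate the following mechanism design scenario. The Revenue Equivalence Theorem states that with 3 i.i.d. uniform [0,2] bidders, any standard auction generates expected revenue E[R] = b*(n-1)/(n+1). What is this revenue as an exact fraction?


Step 1: By Revenue Equivalence, expected revenue = b*(n-1)/(n+1)
Step 2: Substituting n = 3, b = 2
Step 3: Revenue = 2*(3-1)/(3+1) = 2*2/4
Step 4: Revenue = 4/4 = 1

1


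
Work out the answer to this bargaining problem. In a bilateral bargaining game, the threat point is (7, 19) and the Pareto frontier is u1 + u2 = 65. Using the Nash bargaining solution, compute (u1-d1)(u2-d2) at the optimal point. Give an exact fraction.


Step 1: The Nash solution splits surplus symmetrically above the disagreement point
Step 2: u1 = (total + d1 - d2)/2 = (65 + 7 - 19)/2 = 53/2
Step 3: u2 = (total - d1 + d2)/2 = (65 - 7 + 19)/2 = 77/2
Step 4: Nash product = (53/2 - 7) * (77/2 - 19)
Step 5: = 39/2 * 39/2 = 1521/4

1521/4


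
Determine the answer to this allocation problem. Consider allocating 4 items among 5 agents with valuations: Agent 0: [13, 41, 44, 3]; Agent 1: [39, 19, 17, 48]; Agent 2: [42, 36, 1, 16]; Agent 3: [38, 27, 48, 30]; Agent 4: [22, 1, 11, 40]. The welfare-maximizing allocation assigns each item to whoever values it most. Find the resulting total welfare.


Step 1: For each item, find the maximum value among all agents.
Step 2: Item 0 -> Agent 2 (value 42)
Step 3: Item 1 -> Agent 0 (value 41)
Step 4: Item 2 -> Agent 3 (value 48)
Step 5: Item 3 -> Agent 1 (value 48)
Step 6: Total welfare = 42 + 41 + 48 + 48 = 179

179


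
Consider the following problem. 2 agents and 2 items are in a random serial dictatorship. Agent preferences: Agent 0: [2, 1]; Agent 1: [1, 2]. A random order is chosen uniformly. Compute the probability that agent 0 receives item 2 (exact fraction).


Step 1: Agent 0 wants item 2
Step 2: There are 2 possible orderings of agents
Step 3: In 2 orderings, agent 0 gets item 2
Step 4: Probability = 2/2 = 1

1


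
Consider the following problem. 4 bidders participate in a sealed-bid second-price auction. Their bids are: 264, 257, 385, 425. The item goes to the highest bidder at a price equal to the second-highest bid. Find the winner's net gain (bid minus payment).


Step 1: Sort bids in descending order: 425, 385, 264, 257
Step 2: The winning bid is the highest: 425
Step 3: The payment equals the second-highest bid: 385
Step 4: Surplus = winner's bid - payment = 425 - 385 = 40

40


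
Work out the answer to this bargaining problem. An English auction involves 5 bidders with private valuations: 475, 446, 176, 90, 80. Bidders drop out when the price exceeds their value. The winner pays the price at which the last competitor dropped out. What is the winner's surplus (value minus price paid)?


Step 1: Identify the highest value: 475
Step 2: Identify the second-highest value: 446
Step 3: The final price = second-highest value = 446
Step 4: Surplus = 475 - 446 = 29

29


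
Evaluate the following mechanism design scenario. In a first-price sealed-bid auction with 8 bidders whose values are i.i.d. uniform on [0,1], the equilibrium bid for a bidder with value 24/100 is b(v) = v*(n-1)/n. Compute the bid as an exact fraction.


Step 1: The symmetric BNE bidding function is b(v) = v * (n-1) / n
Step 2: Substitute v = 6/25 and n = 8
Step 3: b = 6/25 * 7/8
Step 4: b = 21/100

21/100


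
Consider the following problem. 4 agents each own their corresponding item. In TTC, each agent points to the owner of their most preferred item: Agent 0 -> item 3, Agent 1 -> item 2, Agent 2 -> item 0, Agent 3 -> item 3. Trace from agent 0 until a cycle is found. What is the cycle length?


Step 1: Trace the pointer graph from agent 0: 0 -> 3 -> 3
Step 2: A cycle is detected when we revisit agent 3
Step 3: The cycle is: 3 -> 3
Step 4: Cycle length = 1

1
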